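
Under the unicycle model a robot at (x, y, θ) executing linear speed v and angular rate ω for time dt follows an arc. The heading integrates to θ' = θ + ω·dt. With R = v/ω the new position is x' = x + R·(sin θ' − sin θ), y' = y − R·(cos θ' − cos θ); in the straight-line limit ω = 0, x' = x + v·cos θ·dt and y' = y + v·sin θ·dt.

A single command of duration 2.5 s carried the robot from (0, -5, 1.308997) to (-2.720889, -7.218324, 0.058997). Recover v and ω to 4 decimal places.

Δθ = 0.058997 − 1.308997 = -1.250000
ω = Δθ/dt = -1.250000/2.5 = -0.5000
R = Δx/(sin θ' − sin θ) = 3.0000
v = R·ω = 3.0000·-0.5000 = -1.5000

v = -1.5000, ω = -0.5000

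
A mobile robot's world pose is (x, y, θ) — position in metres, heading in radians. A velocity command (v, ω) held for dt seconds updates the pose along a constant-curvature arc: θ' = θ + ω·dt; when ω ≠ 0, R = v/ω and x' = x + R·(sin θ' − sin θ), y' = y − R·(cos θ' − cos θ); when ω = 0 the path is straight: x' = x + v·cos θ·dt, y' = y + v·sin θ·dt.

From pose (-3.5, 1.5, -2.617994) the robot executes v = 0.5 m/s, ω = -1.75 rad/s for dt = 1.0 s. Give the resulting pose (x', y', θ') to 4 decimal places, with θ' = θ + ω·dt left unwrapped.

θ' = -2.6180 + -1.75·1.0 = -4.3680
R = v/ω = 0.5/-1.75 = -0.2857
x' = -3.5 + -0.2857·(sin -4.3680 − sin -2.6180) = -3.9118
y' = 1.5 − -0.2857·(cos -4.3680 − cos -2.6180) = 1.6510

(-3.9118, 1.6510, -4.3680)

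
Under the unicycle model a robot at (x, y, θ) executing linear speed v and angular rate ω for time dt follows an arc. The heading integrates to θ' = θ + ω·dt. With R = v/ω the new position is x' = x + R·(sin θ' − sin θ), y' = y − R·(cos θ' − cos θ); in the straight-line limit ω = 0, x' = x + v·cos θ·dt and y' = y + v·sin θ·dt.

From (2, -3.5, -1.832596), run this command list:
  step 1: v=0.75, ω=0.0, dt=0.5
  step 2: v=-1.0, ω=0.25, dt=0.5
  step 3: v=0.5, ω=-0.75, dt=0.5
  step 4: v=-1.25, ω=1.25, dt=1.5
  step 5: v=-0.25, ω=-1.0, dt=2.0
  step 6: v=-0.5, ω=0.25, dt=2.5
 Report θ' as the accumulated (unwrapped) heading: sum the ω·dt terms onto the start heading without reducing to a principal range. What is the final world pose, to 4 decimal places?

(1.4993, -0.5808, -1.5826)

step 1: θ'=-1.8326 (straight) → pose (1.9029, -3.8622, -1.8326)
step 2: θ'=-1.7076 (R=-4.0000) → pose (2.0019, -3.3724, -1.7076)
step 3: θ'=-2.0826 (R=-0.6667) → pose (1.9227, -3.6080, -2.0826)
step 4: θ'=-0.2076 (R=-1.0000) → pose (1.2569, -2.1397, -0.2076)
step 5: θ'=-2.2076 (R=0.2500) → pose (1.1074, -1.7465, -2.2076)
step 6: θ'=-1.5826 (R=-2.0000) → pose (1.4993, -0.5808, -1.5826)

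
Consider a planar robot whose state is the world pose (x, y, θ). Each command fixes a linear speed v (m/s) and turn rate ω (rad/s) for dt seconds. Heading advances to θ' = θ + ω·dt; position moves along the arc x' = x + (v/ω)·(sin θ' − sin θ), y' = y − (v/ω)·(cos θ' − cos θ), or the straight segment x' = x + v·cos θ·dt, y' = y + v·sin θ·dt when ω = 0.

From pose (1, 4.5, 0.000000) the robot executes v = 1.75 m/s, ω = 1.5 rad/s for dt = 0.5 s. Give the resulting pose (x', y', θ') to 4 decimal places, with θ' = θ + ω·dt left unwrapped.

(1.7952, 4.8130, 0.7500)

θ' = 0.0000 + 1.5·0.5 = 0.7500
R = v/ω = 1.75/1.5 = 1.1667
x' = 1 + 1.1667·(sin 0.7500 − sin 0.0000) = 1.7952
y' = 4.5 − 1.1667·(cos 0.7500 − cos 0.0000) = 4.8130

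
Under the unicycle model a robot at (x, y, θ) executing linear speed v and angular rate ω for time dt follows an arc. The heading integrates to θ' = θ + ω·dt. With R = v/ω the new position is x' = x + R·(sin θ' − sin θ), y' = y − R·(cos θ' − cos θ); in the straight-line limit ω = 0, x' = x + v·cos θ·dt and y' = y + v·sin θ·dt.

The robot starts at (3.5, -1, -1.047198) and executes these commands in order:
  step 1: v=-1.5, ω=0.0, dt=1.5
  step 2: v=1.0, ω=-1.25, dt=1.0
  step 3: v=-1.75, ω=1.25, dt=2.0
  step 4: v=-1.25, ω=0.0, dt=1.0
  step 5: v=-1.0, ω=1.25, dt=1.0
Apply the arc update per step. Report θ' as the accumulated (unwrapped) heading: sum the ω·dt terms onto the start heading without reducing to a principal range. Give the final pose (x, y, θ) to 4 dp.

(-0.9060, 1.3772, 1.4528)

step 1: θ'=-1.0472 (straight) → pose (2.3750, 0.9486, -1.0472)
step 2: θ'=-2.2972 (R=-0.8000) → pose (2.2802, 0.0172, -2.2972)
step 3: θ'=0.2028 (R=-1.4000) → pose (0.9517, 2.3184, 0.2028)
step 4: θ'=0.2028 (straight) → pose (-0.2727, 2.0666, 0.2028)
step 5: θ'=1.4528 (R=-0.8000) → pose (-0.9060, 1.3772, 1.4528)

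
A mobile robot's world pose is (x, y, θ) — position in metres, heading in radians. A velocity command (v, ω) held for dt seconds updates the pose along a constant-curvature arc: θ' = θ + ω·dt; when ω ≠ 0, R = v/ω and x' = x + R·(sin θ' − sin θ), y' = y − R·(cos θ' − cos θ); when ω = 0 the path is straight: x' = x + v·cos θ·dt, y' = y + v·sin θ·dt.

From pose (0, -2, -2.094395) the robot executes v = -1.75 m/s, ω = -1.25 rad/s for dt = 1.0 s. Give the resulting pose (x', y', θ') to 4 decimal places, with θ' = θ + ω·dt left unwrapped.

(1.4944, -1.3287, -3.3444)

θ' = -2.0944 + -1.25·1.0 = -3.3444
R = v/ω = -1.75/-1.25 = 1.4000
x' = 0 + 1.4000·(sin -3.3444 − sin -2.0944) = 1.4944
y' = -2 − 1.4000·(cos -3.3444 − cos -2.0944) = -1.3287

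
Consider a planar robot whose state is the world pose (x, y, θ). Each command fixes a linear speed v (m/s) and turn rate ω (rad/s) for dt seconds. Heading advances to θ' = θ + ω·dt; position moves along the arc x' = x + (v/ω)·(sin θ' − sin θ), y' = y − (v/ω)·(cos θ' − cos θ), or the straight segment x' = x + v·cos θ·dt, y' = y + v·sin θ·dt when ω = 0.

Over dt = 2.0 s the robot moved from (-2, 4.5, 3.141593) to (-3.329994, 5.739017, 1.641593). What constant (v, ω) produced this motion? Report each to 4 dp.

v = 1.0000, ω = -0.7500

Δθ = 1.641593 − 3.141593 = -1.500000
ω = Δθ/dt = -1.500000/2.0 = -0.7500
R = Δx/(sin θ' − sin θ) = -1.3333
v = R·ω = -1.3333·-0.7500 = 1.0000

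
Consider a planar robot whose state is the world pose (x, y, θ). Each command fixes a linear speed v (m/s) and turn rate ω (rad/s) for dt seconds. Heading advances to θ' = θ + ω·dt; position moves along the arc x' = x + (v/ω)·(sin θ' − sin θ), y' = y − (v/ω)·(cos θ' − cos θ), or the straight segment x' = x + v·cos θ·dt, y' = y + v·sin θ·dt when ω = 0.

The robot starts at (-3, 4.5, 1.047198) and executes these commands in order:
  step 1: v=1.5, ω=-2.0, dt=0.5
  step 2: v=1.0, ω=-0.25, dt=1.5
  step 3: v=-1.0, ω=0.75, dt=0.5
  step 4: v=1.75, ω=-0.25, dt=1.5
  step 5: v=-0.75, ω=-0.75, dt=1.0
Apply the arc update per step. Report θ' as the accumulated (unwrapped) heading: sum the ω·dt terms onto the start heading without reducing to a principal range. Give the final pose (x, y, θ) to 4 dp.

step 1: θ'=0.0472 (R=-0.7500) → pose (-2.3859, 4.8742, 0.0472)
step 2: θ'=-0.3278 (R=-4.0000) → pose (-0.9093, 4.6656, -0.3278)
step 3: θ'=0.0472 (R=-1.3333) → pose (-1.4015, 4.7351, 0.0472)
step 4: θ'=-0.3278 (R=-7.0000) → pose (1.1825, 4.3702, -0.3278)
step 5: θ'=-1.0778 (R=1.0000) → pose (0.6236, 4.8437, -1.0778)

(0.6236, 4.8437, -1.0778)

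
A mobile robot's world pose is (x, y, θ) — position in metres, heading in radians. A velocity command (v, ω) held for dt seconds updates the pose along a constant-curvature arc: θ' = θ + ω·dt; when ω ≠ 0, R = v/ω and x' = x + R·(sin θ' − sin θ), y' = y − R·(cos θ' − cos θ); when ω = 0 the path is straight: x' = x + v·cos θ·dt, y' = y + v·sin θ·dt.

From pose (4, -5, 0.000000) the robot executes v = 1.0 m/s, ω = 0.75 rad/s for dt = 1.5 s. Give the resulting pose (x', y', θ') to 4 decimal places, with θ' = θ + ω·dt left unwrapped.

(5.2030, -4.2416, 1.1250)

θ' = 0.0000 + 0.75·1.5 = 1.1250
R = v/ω = 1.0/0.75 = 1.3333
x' = 4 + 1.3333·(sin 1.1250 − sin 0.0000) = 5.2030
y' = -5 − 1.3333·(cos 1.1250 − cos 0.0000) = -4.2416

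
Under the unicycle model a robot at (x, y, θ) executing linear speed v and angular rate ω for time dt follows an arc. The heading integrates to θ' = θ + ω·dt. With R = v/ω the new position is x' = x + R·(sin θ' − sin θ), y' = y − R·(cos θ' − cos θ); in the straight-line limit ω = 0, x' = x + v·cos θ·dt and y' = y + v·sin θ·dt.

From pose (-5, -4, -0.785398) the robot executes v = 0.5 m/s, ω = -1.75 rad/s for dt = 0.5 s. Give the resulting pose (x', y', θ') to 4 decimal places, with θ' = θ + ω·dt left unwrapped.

θ' = -0.7854 + -1.75·0.5 = -1.6604
R = v/ω = 0.5/-1.75 = -0.2857
x' = -5 + -0.2857·(sin -1.6604 − sin -0.7854) = -4.9175
y' = -4 − -0.2857·(cos -1.6604 − cos -0.7854) = -4.2276

(-4.9175, -4.2276, -1.6604)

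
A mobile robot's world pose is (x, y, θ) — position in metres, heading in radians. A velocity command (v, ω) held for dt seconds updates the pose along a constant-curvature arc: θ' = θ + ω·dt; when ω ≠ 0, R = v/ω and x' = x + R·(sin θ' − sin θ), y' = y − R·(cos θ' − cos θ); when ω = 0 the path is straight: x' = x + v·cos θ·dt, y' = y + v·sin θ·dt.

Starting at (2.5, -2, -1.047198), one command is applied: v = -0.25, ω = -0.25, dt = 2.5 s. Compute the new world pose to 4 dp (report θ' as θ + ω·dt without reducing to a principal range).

θ' = -1.0472 + -0.25·2.5 = -1.6722
R = v/ω = -0.25/-0.25 = 1.0000
x' = 2.5 + 1.0000·(sin -1.6722 − sin -1.0472) = 2.3712
y' = -2 − 1.0000·(cos -1.6722 − cos -1.0472) = -1.3988

(2.3712, -1.3988, -1.6722)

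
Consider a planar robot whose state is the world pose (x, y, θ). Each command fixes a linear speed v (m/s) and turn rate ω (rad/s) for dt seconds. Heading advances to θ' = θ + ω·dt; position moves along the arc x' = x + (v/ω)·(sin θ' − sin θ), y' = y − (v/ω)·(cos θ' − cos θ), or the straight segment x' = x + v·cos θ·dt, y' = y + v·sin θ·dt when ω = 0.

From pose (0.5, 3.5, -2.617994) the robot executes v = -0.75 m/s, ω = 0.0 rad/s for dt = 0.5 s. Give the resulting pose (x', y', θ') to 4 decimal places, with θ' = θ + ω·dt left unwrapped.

(0.8248, 3.6875, -2.6180)

θ' = -2.6180 + 0.0·0.5 = -2.6180
ω = 0 → straight: x' = 0.5 + -0.75·cos(-2.6180)·0.5 = 0.8248
y' = 3.5 + -0.75·sin(-2.6180)·0.5 = 3.6875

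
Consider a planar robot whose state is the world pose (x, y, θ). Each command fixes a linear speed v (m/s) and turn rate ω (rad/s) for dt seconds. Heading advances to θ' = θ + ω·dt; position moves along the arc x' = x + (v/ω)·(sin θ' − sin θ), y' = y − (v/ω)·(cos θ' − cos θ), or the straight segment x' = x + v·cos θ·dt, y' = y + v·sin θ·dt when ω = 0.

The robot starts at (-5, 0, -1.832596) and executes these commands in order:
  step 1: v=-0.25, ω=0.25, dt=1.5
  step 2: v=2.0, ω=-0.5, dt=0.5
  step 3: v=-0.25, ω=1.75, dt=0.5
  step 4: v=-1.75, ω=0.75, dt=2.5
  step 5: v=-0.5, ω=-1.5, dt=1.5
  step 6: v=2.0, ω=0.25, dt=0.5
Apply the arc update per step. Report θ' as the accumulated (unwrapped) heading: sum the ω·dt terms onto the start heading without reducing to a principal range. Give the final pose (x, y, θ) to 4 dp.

step 1: θ'=-1.4576 (R=-1.0000) → pose (-4.9723, 0.3718, -1.4576)
step 2: θ'=-1.7076 (R=-4.0000) → pose (-4.9841, -0.6256, -1.7076)
step 3: θ'=-0.8326 (R=-0.1429) → pose (-5.0199, -0.5099, -0.8326)
step 4: θ'=1.0424 (R=-2.3333) → pose (-8.7610, -0.9038, 1.0424)
step 5: θ'=-1.2076 (R=0.3333) → pose (-9.3604, -0.8542, -1.2076)
step 6: θ'=-1.0826 (R=8.0000) → pose (-8.9478, -1.7644, -1.0826)

(-8.9478, -1.7644, -1.0826)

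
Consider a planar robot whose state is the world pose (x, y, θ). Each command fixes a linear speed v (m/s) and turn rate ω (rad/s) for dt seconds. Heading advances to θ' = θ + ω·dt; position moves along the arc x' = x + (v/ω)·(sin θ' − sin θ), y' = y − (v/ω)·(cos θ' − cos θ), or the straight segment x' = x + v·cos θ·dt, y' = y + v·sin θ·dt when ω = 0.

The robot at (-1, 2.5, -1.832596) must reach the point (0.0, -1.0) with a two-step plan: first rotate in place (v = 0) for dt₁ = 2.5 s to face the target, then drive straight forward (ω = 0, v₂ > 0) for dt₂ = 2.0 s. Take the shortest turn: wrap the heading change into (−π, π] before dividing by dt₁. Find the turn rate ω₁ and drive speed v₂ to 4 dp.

ω₁ = 0.2160, v₂ = 1.8200

heading to target = atan2(-1−2.5, 0−-1) = -1.2925
Δθ = wrap(-1.2925 − -1.8326) = 0.5401; ω₁ = Δθ/dt₁ = 0.2160
distance = √((0−-1)² + (-1−2.5)²) = 3.6401; v₂ = distance/dt₂ = 1.8200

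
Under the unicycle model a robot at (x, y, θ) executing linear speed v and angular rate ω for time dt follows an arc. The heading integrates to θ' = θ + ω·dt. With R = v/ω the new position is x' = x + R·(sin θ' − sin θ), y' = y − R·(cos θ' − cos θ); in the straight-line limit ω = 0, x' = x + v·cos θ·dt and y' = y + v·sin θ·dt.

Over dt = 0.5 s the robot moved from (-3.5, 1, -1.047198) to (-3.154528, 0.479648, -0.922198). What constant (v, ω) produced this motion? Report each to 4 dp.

v = 1.2500, ω = 0.2500

Δθ = -0.922198 − -1.047198 = 0.125000
ω = Δθ/dt = 0.125000/0.5 = 0.2500
R = −Δy/(cos θ' − cos θ) = 5.0000
v = R·ω = 5.0000·0.2500 = 1.2500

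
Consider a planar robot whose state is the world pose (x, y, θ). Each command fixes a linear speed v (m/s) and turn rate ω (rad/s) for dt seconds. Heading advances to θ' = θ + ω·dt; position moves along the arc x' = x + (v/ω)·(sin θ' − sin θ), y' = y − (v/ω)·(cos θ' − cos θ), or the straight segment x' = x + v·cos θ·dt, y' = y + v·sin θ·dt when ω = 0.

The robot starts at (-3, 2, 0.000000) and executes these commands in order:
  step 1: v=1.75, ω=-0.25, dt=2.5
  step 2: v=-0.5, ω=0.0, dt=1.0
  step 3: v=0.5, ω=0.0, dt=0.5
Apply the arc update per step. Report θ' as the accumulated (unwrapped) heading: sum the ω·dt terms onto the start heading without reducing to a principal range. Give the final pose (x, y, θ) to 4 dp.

step 1: θ'=-0.6250 (R=-7.0000) → pose (1.0957, 0.6767, -0.6250)
step 2: θ'=-0.6250 (straight) → pose (0.6902, 0.9693, -0.6250)
step 3: θ'=-0.6250 (straight) → pose (0.8929, 0.8230, -0.6250)

(0.8929, 0.8230, -0.6250)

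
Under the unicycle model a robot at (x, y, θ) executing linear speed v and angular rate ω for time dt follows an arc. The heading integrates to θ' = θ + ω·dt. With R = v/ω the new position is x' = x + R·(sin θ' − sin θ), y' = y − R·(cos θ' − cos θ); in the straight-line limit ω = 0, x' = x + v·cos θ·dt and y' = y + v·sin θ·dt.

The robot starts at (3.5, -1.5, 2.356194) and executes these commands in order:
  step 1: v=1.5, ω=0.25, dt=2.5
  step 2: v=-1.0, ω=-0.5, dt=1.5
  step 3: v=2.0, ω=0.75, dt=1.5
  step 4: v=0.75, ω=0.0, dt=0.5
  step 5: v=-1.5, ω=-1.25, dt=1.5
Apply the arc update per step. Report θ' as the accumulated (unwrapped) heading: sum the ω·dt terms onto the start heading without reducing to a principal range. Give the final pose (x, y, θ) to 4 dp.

step 1: θ'=2.9812 (R=6.0000) → pose (0.2156, 0.1803, 2.9812)
step 2: θ'=2.2312 (R=2.0000) → pose (1.4757, -0.5671, 2.2312)
step 3: θ'=3.3562 (R=2.6667) → pose (-1.1982, 0.4026, 3.3562)
step 4: θ'=3.3562 (straight) → pose (-1.5646, 0.3227, 3.3562)
step 5: θ'=1.4812 (R=1.2000) → pose (-0.1138, -0.9572, 1.4812)

(-0.1138, -0.9572, 1.4812)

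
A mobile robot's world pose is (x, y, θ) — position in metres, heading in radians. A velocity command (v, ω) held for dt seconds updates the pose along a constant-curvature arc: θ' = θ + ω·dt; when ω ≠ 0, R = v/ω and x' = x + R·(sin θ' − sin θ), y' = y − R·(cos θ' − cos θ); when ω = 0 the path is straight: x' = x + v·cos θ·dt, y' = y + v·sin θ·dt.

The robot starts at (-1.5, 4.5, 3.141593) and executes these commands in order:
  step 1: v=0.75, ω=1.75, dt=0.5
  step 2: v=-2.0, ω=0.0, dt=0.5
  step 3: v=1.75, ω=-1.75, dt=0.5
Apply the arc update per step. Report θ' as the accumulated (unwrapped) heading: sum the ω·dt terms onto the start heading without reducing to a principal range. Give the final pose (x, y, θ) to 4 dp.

(-1.9555, 4.7547, 3.1416)

step 1: θ'=4.0166 (R=0.4286) → pose (-1.8289, 4.3461, 4.0166)
step 2: θ'=4.0166 (straight) → pose (-1.1880, 5.1137, 4.0166)
step 3: θ'=3.1416 (R=-1.0000) → pose (-1.9555, 4.7547, 3.1416)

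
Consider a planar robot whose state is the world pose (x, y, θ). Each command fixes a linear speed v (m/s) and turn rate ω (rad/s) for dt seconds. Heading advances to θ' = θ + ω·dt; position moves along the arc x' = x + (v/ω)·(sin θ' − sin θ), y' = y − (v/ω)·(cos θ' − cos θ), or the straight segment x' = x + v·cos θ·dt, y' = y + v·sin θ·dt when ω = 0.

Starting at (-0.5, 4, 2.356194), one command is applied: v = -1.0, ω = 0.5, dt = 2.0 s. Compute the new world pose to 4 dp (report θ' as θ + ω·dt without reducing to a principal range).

(1.3401, 3.4601, 3.3562)

θ' = 2.3562 + 0.5·2.0 = 3.3562
R = v/ω = -1.0/0.5 = -2.0000
x' = -0.5 + -2.0000·(sin 3.3562 − sin 2.3562) = 1.3401
y' = 4 − -2.0000·(cos 3.3562 − cos 2.3562) = 3.4601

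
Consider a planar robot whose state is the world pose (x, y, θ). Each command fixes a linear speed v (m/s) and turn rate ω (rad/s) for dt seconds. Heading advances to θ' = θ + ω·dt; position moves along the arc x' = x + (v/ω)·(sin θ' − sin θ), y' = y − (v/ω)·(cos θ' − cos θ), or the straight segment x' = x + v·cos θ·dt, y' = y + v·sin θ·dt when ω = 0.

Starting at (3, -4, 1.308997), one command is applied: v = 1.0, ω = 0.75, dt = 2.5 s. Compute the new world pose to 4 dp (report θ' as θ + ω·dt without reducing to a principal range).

(1.6556, -2.3228, 3.1840)

θ' = 1.3090 + 0.75·2.5 = 3.1840
R = v/ω = 1.0/0.75 = 1.3333
x' = 3 + 1.3333·(sin 3.1840 − sin 1.3090) = 1.6556
y' = -4 − 1.3333·(cos 3.1840 − cos 1.3090) = -2.3228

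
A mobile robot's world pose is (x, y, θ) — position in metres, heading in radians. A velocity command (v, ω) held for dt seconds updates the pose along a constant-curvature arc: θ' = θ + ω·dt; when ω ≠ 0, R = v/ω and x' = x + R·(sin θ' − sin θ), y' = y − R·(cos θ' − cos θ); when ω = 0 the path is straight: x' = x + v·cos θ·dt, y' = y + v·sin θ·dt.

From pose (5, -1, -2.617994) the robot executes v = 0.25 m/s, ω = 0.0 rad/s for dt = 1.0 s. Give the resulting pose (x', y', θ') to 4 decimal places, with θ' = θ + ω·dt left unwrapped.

(4.7835, -1.1250, -2.6180)

θ' = -2.6180 + 0.0·1.0 = -2.6180
ω = 0 → straight: x' = 5 + 0.25·cos(-2.6180)·1.0 = 4.7835
y' = -1 + 0.25·sin(-2.6180)·1.0 = -1.1250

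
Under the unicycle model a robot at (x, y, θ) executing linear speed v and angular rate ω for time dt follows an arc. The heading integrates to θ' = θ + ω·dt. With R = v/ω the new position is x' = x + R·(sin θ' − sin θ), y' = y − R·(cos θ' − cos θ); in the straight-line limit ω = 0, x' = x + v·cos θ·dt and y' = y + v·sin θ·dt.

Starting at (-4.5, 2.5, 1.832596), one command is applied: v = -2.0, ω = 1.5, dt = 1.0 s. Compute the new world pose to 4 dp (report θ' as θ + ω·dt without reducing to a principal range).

(-2.9590, 1.5360, 3.3326)

θ' = 1.8326 + 1.5·1.0 = 3.3326
R = v/ω = -2.0/1.5 = -1.3333
x' = -4.5 + -1.3333·(sin 3.3326 − sin 1.8326) = -2.9590
y' = 2.5 − -1.3333·(cos 3.3326 − cos 1.8326) = 1.5360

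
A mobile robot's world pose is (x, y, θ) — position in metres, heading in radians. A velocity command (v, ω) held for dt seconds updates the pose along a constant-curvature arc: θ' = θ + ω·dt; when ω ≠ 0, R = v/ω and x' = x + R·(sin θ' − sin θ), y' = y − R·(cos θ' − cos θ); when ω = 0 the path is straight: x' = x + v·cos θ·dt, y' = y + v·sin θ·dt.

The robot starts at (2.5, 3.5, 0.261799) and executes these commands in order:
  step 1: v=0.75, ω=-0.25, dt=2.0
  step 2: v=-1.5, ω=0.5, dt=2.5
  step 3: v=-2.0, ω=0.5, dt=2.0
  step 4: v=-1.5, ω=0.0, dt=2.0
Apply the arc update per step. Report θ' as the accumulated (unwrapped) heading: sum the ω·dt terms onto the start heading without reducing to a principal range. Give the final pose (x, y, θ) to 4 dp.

(1.7875, -4.3485, 2.0118)

step 1: θ'=-0.2382 (R=-3.0000) → pose (3.9843, 3.5175, -0.2382)
step 2: θ'=1.0118 (R=-3.0000) → pose (0.7331, 2.1932, 1.0118)
step 3: θ'=2.0118 (R=-4.0000) → pose (0.5069, -1.6355, 2.0118)
step 4: θ'=2.0118 (straight) → pose (1.7875, -4.3485, 2.0118)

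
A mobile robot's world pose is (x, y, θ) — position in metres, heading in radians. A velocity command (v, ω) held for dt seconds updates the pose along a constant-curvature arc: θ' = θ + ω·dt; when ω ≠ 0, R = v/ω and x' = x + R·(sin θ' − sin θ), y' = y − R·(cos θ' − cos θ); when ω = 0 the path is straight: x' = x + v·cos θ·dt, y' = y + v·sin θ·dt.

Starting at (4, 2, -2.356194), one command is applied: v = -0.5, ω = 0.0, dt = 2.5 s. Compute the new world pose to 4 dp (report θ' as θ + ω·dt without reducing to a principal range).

θ' = -2.3562 + 0.0·2.5 = -2.3562
ω = 0 → straight: x' = 4 + -0.5·cos(-2.3562)·2.5 = 4.8839
y' = 2 + -0.5·sin(-2.3562)·2.5 = 2.8839

(4.8839, 2.8839, -2.3562)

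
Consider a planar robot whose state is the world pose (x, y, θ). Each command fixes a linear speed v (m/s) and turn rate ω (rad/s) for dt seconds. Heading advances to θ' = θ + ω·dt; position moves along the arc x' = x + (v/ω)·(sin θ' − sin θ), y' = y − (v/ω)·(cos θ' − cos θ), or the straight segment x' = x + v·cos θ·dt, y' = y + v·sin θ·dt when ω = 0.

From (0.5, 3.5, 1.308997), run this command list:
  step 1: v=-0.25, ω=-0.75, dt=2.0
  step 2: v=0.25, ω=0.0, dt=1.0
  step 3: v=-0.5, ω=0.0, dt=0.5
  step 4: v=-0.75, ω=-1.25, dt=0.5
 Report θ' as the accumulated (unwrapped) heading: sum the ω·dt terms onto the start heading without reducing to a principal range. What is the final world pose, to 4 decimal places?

step 1: θ'=-0.1910 (R=0.3333) → pose (0.1147, 3.2590, -0.1910)
step 2: θ'=-0.1910 (straight) → pose (0.3602, 3.2115, -0.1910)
step 3: θ'=-0.1910 (straight) → pose (0.1147, 3.2590, -0.1910)
step 4: θ'=-0.8160 (R=0.6000) → pose (-0.2084, 3.4370, -0.8160)

(-0.2084, 3.4370, -0.8160)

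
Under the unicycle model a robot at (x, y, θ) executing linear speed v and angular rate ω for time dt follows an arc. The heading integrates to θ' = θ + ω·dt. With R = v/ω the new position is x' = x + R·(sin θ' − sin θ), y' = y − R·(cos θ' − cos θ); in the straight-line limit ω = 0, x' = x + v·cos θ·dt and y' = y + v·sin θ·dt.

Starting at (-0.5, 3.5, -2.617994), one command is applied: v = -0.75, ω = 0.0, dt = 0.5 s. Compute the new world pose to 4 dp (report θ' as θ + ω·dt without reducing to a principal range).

θ' = -2.6180 + 0.0·0.5 = -2.6180
ω = 0 → straight: x' = -0.5 + -0.75·cos(-2.6180)·0.5 = -0.1752
y' = 3.5 + -0.75·sin(-2.6180)·0.5 = 3.6875

(-0.1752, 3.6875, -2.6180)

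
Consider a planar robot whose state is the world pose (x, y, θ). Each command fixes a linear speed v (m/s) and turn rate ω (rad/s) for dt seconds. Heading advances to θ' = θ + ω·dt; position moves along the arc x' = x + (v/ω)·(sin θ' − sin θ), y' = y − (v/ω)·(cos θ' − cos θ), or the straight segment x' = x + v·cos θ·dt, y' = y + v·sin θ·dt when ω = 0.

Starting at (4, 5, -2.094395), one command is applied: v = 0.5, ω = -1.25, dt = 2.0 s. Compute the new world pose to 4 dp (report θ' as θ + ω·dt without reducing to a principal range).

(3.2564, 5.1529, -4.5944)

θ' = -2.0944 + -1.25·2.0 = -4.5944
R = v/ω = 0.5/-1.25 = -0.4000
x' = 4 + -0.4000·(sin -4.5944 − sin -2.0944) = 3.2564
y' = 5 − -0.4000·(cos -4.5944 − cos -2.0944) = 5.1529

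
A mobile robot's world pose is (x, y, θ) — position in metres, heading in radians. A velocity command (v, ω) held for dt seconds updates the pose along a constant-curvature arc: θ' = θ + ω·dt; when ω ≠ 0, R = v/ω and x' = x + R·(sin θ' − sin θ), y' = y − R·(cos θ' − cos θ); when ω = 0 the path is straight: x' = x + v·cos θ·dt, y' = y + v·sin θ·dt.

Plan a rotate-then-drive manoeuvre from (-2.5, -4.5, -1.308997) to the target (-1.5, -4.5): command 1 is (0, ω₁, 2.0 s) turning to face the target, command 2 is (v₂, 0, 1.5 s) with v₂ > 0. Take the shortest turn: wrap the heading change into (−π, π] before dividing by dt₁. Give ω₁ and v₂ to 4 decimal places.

heading to target = atan2(-4.5−-4.5, -1.5−-2.5) = 0.0000
Δθ = wrap(0.0000 − -1.3090) = 1.3090; ω₁ = Δθ/dt₁ = 0.6545
distance = √((-1.5−-2.5)² + (-4.5−-4.5)²) = 1.0000; v₂ = distance/dt₂ = 0.6667

ω₁ = 0.6545, v₂ = 0.6667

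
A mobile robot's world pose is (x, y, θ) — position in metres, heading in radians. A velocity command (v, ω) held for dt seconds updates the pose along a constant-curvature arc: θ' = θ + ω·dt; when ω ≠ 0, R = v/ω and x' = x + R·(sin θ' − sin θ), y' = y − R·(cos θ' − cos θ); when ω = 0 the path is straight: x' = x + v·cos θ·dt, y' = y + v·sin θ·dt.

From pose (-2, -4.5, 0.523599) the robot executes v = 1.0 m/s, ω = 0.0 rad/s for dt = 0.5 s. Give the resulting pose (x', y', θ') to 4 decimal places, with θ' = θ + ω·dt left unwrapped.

(-1.5670, -4.2500, 0.5236)

θ' = 0.5236 + 0.0·0.5 = 0.5236
ω = 0 → straight: x' = -2 + 1.0·cos(0.5236)·0.5 = -1.5670
y' = -4.5 + 1.0·sin(0.5236)·0.5 = -4.2500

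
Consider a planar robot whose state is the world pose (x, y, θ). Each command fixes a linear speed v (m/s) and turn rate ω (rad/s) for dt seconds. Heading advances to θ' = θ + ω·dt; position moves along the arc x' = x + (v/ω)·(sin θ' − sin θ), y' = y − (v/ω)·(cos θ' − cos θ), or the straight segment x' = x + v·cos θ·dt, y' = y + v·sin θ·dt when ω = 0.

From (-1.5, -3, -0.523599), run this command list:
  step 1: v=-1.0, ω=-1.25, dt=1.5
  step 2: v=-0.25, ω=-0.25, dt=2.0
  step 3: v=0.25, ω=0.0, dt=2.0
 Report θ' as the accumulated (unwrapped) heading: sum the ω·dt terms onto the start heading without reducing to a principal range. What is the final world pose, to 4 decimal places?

(-1.6906, -1.6042, -2.8986)

step 1: θ'=-2.3986 (R=0.8000) → pose (-1.6412, -1.7180, -2.3986)
step 2: θ'=-2.8986 (R=1.0000) → pose (-1.2053, -1.4838, -2.8986)
step 3: θ'=-2.8986 (straight) → pose (-1.6906, -1.6042, -2.8986)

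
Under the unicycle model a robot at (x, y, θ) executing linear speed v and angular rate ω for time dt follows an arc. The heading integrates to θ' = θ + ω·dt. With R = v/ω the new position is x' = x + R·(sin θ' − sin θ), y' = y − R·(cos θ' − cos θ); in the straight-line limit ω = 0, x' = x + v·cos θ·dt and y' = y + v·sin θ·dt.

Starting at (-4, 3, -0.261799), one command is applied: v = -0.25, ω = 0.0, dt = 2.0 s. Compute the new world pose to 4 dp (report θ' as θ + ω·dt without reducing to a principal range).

(-4.4830, 3.1294, -0.2618)

θ' = -0.2618 + 0.0·2.0 = -0.2618
ω = 0 → straight: x' = -4 + -0.25·cos(-0.2618)·2.0 = -4.4830
y' = 3 + -0.25·sin(-0.2618)·2.0 = 3.1294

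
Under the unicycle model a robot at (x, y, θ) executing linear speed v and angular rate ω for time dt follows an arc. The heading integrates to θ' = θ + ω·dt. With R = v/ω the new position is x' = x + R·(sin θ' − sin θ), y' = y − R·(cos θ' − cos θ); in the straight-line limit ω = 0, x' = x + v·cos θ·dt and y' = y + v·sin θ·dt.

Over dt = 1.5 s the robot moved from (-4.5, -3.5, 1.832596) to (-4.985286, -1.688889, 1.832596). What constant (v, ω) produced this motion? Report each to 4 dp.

Δθ = 1.832596 − 1.832596 = 0.000000
ω = Δθ/dt = 0.000000/1.5 = 0.0000
ω = 0 → v = (Δx·cos θ + Δy·sin θ)/dt = 1.2500

v = 1.2500, ω = 0.0000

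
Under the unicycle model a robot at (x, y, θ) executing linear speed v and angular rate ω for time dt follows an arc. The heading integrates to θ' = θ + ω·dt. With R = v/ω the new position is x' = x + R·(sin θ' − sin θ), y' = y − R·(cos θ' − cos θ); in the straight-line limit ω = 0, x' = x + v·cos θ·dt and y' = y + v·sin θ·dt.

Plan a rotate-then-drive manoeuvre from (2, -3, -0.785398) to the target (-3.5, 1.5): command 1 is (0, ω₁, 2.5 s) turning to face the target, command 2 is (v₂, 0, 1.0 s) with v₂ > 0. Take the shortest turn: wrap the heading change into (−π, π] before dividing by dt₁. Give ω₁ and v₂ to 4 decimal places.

ω₁ = -1.2168, v₂ = 7.1063

heading to target = atan2(1.5−-3, -3.5−2) = 2.4559
Δθ = wrap(2.4559 − -0.7854) = -3.0419; ω₁ = Δθ/dt₁ = -1.2168
distance = √((-3.5−2)² + (1.5−-3)²) = 7.1063; v₂ = distance/dt₂ = 7.1063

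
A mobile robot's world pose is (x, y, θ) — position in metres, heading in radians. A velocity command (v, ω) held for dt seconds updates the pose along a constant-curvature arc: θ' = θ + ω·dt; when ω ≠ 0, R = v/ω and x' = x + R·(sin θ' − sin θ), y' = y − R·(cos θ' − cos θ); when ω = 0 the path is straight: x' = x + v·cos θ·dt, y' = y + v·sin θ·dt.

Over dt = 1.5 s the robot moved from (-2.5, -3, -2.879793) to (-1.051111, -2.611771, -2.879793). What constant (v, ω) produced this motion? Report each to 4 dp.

Δθ = -2.879793 − -2.879793 = 0.000000
ω = Δθ/dt = 0.000000/1.5 = 0.0000
ω = 0 → v = (Δx·cos θ + Δy·sin θ)/dt = -1.0000

v = -1.0000, ω = 0.0000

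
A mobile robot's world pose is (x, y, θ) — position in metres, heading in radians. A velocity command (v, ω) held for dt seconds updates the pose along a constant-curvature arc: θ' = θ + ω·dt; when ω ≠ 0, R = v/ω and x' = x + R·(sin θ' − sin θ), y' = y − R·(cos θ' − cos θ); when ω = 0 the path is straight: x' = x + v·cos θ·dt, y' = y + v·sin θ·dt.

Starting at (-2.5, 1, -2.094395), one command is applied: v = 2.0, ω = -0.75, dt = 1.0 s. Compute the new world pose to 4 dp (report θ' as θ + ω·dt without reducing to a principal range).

θ' = -2.0944 + -0.75·1.0 = -2.8444
R = v/ω = 2.0/-0.75 = -2.6667
x' = -2.5 + -2.6667·(sin -2.8444 − sin -2.0944) = -4.0285
y' = 1 − -2.6667·(cos -2.8444 − cos -2.0944) = -0.2164

(-4.0285, -0.2164, -2.8444)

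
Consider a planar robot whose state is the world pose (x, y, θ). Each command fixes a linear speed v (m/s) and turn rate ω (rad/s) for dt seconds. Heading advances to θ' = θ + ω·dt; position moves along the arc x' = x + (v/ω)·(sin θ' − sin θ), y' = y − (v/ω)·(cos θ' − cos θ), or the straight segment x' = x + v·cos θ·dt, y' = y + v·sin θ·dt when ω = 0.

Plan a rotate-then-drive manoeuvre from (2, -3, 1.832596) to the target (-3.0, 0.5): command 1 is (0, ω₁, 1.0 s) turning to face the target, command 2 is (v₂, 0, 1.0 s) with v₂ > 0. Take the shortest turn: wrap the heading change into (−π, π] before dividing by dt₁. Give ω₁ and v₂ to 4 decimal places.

ω₁ = 0.6983, v₂ = 6.1033

heading to target = atan2(0.5−-3, -3−2) = 2.5309
Δθ = wrap(2.5309 − 1.8326) = 0.6983; ω₁ = Δθ/dt₁ = 0.6983
distance = √((-3−2)² + (0.5−-3)²) = 6.1033; v₂ = distance/dt₂ = 6.1033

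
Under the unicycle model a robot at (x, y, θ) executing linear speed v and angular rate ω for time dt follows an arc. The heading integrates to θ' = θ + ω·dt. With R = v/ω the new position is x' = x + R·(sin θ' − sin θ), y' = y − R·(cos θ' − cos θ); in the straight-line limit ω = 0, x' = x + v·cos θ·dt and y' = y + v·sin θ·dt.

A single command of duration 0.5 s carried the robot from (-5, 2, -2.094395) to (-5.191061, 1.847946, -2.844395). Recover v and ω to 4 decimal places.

v = 0.5000, ω = -1.5000

Δθ = -2.844395 − -2.094395 = -0.750000
ω = Δθ/dt = -0.750000/0.5 = -1.5000
R = Δx/(sin θ' − sin θ) = -0.3333
v = R·ω = -0.3333·-1.5000 = 0.5000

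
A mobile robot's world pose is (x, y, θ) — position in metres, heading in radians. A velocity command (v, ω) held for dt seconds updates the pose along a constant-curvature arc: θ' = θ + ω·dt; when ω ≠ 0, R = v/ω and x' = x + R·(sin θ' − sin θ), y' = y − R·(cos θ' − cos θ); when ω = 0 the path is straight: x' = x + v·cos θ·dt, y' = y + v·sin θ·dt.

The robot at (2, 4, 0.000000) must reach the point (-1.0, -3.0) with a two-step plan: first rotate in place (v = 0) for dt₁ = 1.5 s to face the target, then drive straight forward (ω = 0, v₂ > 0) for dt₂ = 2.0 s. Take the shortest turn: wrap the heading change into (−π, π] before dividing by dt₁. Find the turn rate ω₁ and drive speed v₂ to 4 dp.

heading to target = atan2(-3−4, -1−2) = -1.9757
Δθ = wrap(-1.9757 − 0.0000) = -1.9757; ω₁ = Δθ/dt₁ = -1.3171
distance = √((-1−2)² + (-3−4)²) = 7.6158; v₂ = distance/dt₂ = 3.8079

ω₁ = -1.3171, v₂ = 3.8079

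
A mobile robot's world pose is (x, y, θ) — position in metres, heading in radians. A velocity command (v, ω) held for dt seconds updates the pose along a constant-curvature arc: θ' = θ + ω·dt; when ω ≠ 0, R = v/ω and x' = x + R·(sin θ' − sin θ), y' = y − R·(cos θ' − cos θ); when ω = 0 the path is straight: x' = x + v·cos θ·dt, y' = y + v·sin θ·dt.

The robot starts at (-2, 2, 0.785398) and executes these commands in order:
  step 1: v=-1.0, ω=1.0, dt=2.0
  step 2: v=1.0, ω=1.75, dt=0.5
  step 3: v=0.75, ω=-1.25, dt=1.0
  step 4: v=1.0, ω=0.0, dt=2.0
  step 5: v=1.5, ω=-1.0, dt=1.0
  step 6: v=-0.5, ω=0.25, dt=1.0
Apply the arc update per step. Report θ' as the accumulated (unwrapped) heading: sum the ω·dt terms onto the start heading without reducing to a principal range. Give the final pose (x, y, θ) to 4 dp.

(-4.8079, 2.5840, 1.6604)

step 1: θ'=2.7854 (R=-1.0000) → pose (-1.6416, 0.3557, 2.7854)
step 2: θ'=3.6604 (R=0.5714) → pose (-2.1242, 0.3163, 3.6604)
step 3: θ'=2.4104 (R=-0.6000) → pose (-2.8224, 0.3908, 2.4104)
step 4: θ'=2.4104 (straight) → pose (-4.3111, 1.7263, 2.4104)
step 5: θ'=1.4104 (R=-1.5000) → pose (-4.7902, 3.0824, 1.4104)
step 6: θ'=1.6604 (R=-2.0000) → pose (-4.8079, 2.5840, 1.6604)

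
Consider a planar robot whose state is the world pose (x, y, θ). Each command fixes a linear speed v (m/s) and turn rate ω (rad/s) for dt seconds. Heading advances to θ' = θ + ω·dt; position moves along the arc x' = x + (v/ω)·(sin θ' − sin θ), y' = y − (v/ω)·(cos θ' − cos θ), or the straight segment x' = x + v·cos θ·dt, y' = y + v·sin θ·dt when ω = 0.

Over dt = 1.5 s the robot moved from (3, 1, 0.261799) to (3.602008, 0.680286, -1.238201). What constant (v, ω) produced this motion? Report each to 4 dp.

v = 0.5000, ω = -1.0000

Δθ = -1.238201 − 0.261799 = -1.500000
ω = Δθ/dt = -1.500000/1.5 = -1.0000
R = Δx/(sin θ' − sin θ) = -0.5000
v = R·ω = -0.5000·-1.0000 = 0.5000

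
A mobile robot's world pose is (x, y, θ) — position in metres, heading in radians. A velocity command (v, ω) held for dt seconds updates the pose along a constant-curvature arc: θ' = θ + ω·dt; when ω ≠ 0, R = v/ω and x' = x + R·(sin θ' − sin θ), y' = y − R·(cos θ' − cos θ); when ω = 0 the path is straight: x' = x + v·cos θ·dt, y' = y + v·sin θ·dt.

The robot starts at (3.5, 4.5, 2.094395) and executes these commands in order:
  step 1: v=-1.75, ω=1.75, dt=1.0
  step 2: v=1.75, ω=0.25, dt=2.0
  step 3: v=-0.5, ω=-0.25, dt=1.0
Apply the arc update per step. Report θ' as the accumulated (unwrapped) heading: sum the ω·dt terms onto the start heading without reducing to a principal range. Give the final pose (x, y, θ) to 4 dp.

(3.2416, 1.8533, 4.0944)

step 1: θ'=3.8444 (R=-1.0000) → pose (5.0124, 4.2370, 3.8444)
step 2: θ'=4.3444 (R=7.0000) → pose (3.0055, 1.4139, 4.3444)
step 3: θ'=4.0944 (R=2.0000) → pose (3.2416, 1.8533, 4.0944)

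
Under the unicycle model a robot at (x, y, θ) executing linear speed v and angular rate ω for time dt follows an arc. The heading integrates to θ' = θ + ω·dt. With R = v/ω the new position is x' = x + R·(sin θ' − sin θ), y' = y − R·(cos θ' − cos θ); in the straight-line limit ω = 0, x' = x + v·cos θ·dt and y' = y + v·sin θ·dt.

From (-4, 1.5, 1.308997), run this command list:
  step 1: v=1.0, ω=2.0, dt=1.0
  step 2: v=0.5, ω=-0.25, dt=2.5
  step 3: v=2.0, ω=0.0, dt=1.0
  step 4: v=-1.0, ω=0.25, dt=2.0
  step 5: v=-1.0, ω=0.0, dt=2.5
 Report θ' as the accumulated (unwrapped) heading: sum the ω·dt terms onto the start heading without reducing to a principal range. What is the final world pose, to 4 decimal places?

step 1: θ'=3.3090 (R=0.5000) → pose (-4.5663, 2.1224, 3.3090)
step 2: θ'=2.6840 (R=-2.0000) → pose (-5.7831, 2.3002, 2.6840)
step 3: θ'=2.6840 (straight) → pose (-7.5773, 3.1838, 2.6840)
step 4: θ'=3.1840 (R=-4.0000) → pose (-5.6406, 2.7759, 3.1840)
step 5: θ'=3.1840 (straight) → pose (-3.1429, 2.8819, 3.1840)

(-3.1429, 2.8819, 3.1840)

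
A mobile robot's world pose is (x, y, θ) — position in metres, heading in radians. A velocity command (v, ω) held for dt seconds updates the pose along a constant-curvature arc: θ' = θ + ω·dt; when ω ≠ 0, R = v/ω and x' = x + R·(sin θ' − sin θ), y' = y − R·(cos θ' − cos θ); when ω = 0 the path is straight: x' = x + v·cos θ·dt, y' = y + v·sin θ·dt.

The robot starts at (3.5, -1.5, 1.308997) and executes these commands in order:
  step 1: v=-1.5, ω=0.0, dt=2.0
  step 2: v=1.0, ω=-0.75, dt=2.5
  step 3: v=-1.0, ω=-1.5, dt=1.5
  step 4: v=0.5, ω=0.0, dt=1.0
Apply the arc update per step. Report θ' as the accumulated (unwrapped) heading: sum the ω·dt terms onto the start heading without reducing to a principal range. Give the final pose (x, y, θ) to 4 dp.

step 1: θ'=1.3090 (straight) → pose (2.7235, -4.3978, 1.3090)
step 2: θ'=-0.5660 (R=-1.3333) → pose (4.7265, -3.6175, -0.5660)
step 3: θ'=-2.8160 (R=0.6667) → pose (4.8707, -2.4231, -2.8160)
step 4: θ'=-2.8160 (straight) → pose (4.3970, -2.5831, -2.8160)

(4.3970, -2.5831, -2.8160)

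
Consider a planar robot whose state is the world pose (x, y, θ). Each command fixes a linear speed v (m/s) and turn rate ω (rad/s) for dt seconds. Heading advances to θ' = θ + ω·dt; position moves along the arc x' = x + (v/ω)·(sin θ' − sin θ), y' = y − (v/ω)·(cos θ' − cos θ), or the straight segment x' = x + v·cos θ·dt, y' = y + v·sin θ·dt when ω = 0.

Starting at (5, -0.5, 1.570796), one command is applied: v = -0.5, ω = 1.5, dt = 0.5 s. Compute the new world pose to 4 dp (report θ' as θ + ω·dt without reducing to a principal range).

(5.0894, -0.7272, 2.3208)

θ' = 1.5708 + 1.5·0.5 = 2.3208
R = v/ω = -0.5/1.5 = -0.3333
x' = 5 + -0.3333·(sin 2.3208 − sin 1.5708) = 5.0894
y' = -0.5 − -0.3333·(cos 2.3208 − cos 1.5708) = -0.7272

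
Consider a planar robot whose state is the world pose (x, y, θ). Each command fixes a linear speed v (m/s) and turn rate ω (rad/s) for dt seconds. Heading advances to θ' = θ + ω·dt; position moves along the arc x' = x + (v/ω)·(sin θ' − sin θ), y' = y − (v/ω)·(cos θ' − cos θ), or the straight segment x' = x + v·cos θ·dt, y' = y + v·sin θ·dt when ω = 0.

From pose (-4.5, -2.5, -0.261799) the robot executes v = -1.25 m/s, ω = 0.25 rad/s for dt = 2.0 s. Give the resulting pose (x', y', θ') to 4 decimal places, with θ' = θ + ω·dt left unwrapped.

θ' = -0.2618 + 0.25·2.0 = 0.2382
R = v/ω = -1.25/0.25 = -5.0000
x' = -4.5 + -5.0000·(sin 0.2382 − sin -0.2618) = -6.9739
y' = -2.5 − -5.0000·(cos 0.2382 − cos -0.2618) = -2.4708

(-6.9739, -2.4708, 0.2382)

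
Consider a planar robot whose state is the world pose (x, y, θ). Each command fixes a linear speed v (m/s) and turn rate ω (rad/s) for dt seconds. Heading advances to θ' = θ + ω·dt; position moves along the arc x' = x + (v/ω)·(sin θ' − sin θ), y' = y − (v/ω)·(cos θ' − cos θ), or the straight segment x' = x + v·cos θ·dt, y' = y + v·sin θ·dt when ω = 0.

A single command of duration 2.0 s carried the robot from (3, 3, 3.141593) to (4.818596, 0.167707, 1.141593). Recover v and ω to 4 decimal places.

v = -2.0000, ω = -1.0000

Δθ = 1.141593 − 3.141593 = -2.000000
ω = Δθ/dt = -2.000000/2.0 = -1.0000
R = −Δy/(cos θ' − cos θ) = 2.0000
v = R·ω = 2.0000·-1.0000 = -2.0000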